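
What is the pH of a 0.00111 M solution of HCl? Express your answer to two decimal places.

pH = 2.95

HCl is a strong acid and dissociates completely, so [H+] = 0.00111 M.
pH = -log(0.00111) = 2.95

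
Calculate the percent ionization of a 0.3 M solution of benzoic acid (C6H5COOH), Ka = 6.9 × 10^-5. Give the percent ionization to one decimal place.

1.5%

C6H5COOH ⇌ C6H5COO- + H+; let x = [H+] at equilibrium.
x ≈ √(Ka·C₀) = √(6.9 × 10^-5 × 0.3) = 4.55 × 10^-3 M
Fraction ionized = 4.55 × 10^-3 / 0.3 = 0.0152 → 1.5%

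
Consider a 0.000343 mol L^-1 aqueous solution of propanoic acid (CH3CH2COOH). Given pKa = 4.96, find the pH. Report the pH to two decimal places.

pH = 4.25

CH3CH2COOH ⇌ CH3CH2COO- + H+
Ka = 10^(−4.96) = 1.10 × 10^-5
Ka = x²/(0.000343 − x) = 1.10 × 10^-5
The 5% rule fails; solving x² + Ka·x − Ka·C₀ = 0 exactly:
x = [−1.1e-05 + √(1.1e-05² + 1.51e-08)]/2 = 5.62 × 10^-5 M
pH = −log(5.62 × 10^-5) = 4.25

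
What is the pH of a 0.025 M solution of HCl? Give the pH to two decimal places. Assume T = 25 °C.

HCl is a strong acid and dissociates completely, so [H+] = 0.025 M.
pH = -log(0.025) = 1.60

pH = 1.60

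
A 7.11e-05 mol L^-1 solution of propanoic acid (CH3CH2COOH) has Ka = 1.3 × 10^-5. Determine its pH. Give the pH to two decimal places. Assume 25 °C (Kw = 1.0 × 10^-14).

pH = 4.61

CH3CH2COOH ⇌ CH3CH2COO- + H+
From the ICE table, Ka = [H+]²/(7.11e-05 − [H+]) = 1.3 × 10^-5.
Here C₀/Ka ≈ 5.47, so the small-[H+] approximation fails. Use the quadratic:
[H+] = [−1.3e-05 + √(1.3e-05² + 3.7e-09)]/2 = 2.46 × 10^-5 M
pH = −log[H+] = −log(2.46 × 10^-5) = 4.61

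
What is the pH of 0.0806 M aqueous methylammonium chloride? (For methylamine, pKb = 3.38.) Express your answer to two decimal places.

pH = 5.86

CH3NH3+ is the conjugate acid of the weak base CH3NH2.
Kb = 10^(−3.38) = 4.17 × 10^-4
Ka = Kw/Kb = 1.0×10^-14 / 4.17 × 10^-4 = 2.40 × 10^-11
Let x = [H+] at equilibrium. Ka = x²/(0.0806 − x).
Neglecting x in the denominator: x = √(2.40 × 10^-11 × 0.0806) = 1.39 × 10^-6 M
pH = −log(1.39 × 10^-6) = 5.86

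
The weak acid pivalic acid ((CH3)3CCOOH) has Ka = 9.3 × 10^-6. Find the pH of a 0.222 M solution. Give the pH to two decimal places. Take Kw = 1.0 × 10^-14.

pH = 2.84

(CH3)3CCOOH ⇌ (CH3)3CCOO- + H+
From the ICE table, Ka = [H+]²/(0.222 − [H+]) = 9.3 × 10^-6.
Since Ka ≪ C₀, [H+] ≈ √(Ka·C₀) = 1.44 × 10^-3 M.
([H+]/C₀ = 0.65% < 5%, so the approximation holds.)
pH = −log[H+] = −log(1.44 × 10^-3) = 2.84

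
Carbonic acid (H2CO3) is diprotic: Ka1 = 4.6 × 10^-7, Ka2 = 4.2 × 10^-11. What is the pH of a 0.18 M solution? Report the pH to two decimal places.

Since Ka1 ≫ Ka2, the first ionization dominates [H+].
Ka1 = x²/(0.18 − x) = 4.6 × 10^-7
x ≈ √(4.6 × 10^-7 × 0.18) = 2.88 × 10^-4 M
pH = −log(2.88 × 10^-4) = 3.54

pH = 3.54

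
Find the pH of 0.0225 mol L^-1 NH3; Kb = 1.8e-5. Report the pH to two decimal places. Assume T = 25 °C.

pH = 10.80

NH3 + H2O ⇌ NH4+ + OH-
From the ICE table, Kb = [OH-]²/(0.0225 − [OH-]) = 1.8 × 10^-5.
Since Kb ≪ C₀, [OH-] ≈ √(Kb·C₀) = 6.36 × 10^-4 M.
Check: 2.8% ionized — well under 5%, approximation valid.
pOH = 3.20, so pH = 14.00 − pOH = 10.80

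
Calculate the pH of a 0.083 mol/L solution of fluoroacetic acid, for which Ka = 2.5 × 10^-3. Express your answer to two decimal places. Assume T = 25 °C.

FCH2COOH ⇌ FCH2COO- + H+
Ka = [H+]²/(0.083 − [H+]) = 2.5 × 10^-3
The 5% rule fails; solving [H+]² + Ka·[H+] − Ka·C₀ = 0 exactly:
[H+] = [−0.0025 + √(0.0025² + 0.00083)]/2 = 1.32 × 10^-2 M
pH = −log(1.32 × 10^-2) = 1.88

pH = 1.88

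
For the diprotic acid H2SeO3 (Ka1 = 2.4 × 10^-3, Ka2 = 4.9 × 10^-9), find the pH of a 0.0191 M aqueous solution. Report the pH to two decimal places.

Since Ka1 ≫ Ka2, the first ionization dominates [H+].
Ka1 = x²/(0.0191 − x) = 2.4 × 10^-3
Solving the quadratic: x = (−Ka1 + √(Ka1² + 4·Ka1·C₀))/2 = 5.68 × 10^-3 M
pH = −log(5.68 × 10^-3) = 2.25

pH = 2.25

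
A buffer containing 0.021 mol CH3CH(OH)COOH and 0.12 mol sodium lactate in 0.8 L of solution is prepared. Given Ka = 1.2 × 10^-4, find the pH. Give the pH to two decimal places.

pKa = −log(1.2 × 10^-4) = 3.921
Henderson–Hasselbalch: pH = pKa + log([CH3CH(OH)COO-]/[CH3CH(OH)COOH]) = 3.921 + log(0.12/0.021)
pH = 3.921 + (+0.757) = 4.68

pH = 4.68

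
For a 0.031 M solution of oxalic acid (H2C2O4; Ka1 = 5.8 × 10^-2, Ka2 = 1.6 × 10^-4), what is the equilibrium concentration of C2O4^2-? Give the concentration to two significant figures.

First ionization gives [H+] ≈ [HC2O4-] = 2.24 × 10^-2 M.
Second step: Ka2 = [H+][C2O4^2-]/[HC2O4-] ≈ [C2O4^2-] (since [H+] ≈ [HC2O4-]).
So [C2O4^2-] ≈ Ka2.

1.6 × 10^-4 M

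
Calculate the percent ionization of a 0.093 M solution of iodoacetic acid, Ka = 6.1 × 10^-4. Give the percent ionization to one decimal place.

ICH2COOH ⇌ ICH2COO- + H+; let x = [H+] at equilibrium.
Solve x² + 0.00061x − 5.67e-05 = 0 → x = 7.23 × 10^-3 M
Fraction ionized = 7.23 × 10^-3 / 0.093 = 0.0777 → 7.8%

7.8%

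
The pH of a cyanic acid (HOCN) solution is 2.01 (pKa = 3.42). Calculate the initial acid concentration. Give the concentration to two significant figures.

C₀ = 2.6 × 10^-1 M

[H+] = 10^(-2.01) = 9.77 × 10^-3 M = x
Ka = 10^(−3.42) = 3.80 × 10^-4
Ka = x²/(C₀ − x) ⇒ C₀ = x + x²/Ka
C₀ = 9.77 × 10^-3 + (9.77 × 10^-3)²/(3.80 × 10^-4) = 2.61 × 10^-1 M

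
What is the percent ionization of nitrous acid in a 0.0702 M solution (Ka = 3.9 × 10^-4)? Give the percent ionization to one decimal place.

HNO2 ⇌ NO2- + H+; let x = [H+] at equilibrium.
Ka = x²/(C₀ − x); solving the quadratic gives x = 5.04 × 10^-3 M.
% ionization = x/C₀ × 100% = 5.04 × 10^-3/0.0702 × 100% = 7.2%

7.2%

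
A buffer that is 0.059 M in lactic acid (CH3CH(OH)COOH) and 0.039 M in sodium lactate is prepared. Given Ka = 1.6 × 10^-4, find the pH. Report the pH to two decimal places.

pH = 3.62

pKa = −log(1.6 × 10^-4) = 3.796
pH = pKa + log([A⁻]/[HA]) = 3.796 + log(0.039/0.059)
pH = 3.796 + (-0.180) = 3.62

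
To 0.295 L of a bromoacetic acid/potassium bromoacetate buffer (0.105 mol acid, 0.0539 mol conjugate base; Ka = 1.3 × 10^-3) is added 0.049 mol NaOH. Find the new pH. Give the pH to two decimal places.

OH- converts BrCH2COOH to BrCH2COO-: BrCH2COOH → 0.056 mol, BrCH2COO- → 0.103 mol.
pKa = −log(1.3 × 10^-3) = 2.886
pH = pKa + log(n_BrCH2COO-/n_BrCH2COOH) = 2.886 + log(0.103/0.056) = 2.886 + (+0.265)

pH = 3.15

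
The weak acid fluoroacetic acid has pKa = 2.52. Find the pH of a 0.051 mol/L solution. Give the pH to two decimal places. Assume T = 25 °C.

FCH2COOH ⇌ FCH2COO- + H+
Ka = 10^(−2.52) = 3.02 × 10^-3
From the ICE table, Ka = [H+]²/(0.051 − [H+]) = 3.02 × 10^-3.
Here C₀/Ka ≈ 16.9, so the small-[H+] approximation fails. Use the quadratic:
[H+] = (−Ka + √(Ka² + 4·Ka·C₀))/2 = 1.10 × 10^-2 M
pH = −log[H+] = −log(1.10 × 10^-2) = 1.96

pH = 1.96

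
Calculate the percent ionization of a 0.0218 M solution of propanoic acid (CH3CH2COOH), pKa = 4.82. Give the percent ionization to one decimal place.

2.6%

CH3CH2COOH ⇌ CH3CH2COO- + H+; let x = [H+] at equilibrium.
Ka = 10^(−4.82) = 1.51 × 10^-5
x ≈ √(Ka·C₀) = √(1.51 × 10^-5 × 0.0218) = 5.74 × 10^-4 M
% ionization = x/C₀ × 100% = 5.74 × 10^-4/0.0218 × 100% = 2.6%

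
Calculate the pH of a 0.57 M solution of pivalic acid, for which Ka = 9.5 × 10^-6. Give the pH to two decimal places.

pH = 2.63

(CH3)3CCOOH ⇌ (CH3)3CCOO- + H+
Ka = x²/(0.57 − x) = 9.5 × 10^-6
Assume x ≪ 0.57: x ≈ √(9.5 × 10^-6 × 0.57) = 2.33 × 10^-3 M
(x/C₀ = 0.41% < 5%, so the approximation holds.)
pH = −log(2.33 × 10^-3) = 2.63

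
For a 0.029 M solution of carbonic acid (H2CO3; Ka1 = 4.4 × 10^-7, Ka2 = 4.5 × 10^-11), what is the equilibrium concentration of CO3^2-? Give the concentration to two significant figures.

First ionization gives [H+] ≈ [HCO3-] = 1.13 × 10^-4 M.
Second step: Ka2 = [H+][CO3^2-]/[HCO3-] ≈ [CO3^2-] (since [H+] ≈ [HCO3-]).
So [CO3^2-] ≈ Ka2.

4.5 × 10^-11 M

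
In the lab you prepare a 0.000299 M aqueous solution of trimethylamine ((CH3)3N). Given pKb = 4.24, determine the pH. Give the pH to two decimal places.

(CH3)3N + H2O ⇌ (CH3)3NH+ + OH-
Kb = 10^(−4.24) = 5.75 × 10^-5
From the ICE table, Kb = [OH-]²/(0.000299 − [OH-]) = 5.75 × 10^-5.
Here C₀/Kb ≈ 5.2, so the small-[OH-] approximation fails. Use the quadratic:
[OH-] = (−Kb + √(Kb² + 4·Kb·C₀))/2 = 1.05 × 10^-4 M
pOH = −log(1.05 × 10^-4) = 3.98; pH = 14.00 − 3.98 = 10.02

pH = 10.02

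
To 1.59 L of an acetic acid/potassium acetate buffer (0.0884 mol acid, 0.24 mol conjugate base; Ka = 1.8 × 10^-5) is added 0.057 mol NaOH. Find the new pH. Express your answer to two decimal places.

OH- converts CH3COOH to CH3COO-: CH3COOH → 0.0314 mol, CH3COO- → 0.297 mol.
pKa = −log(1.8 × 10^-5) = 4.745
Henderson–Hasselbalch with mole ratio 0.297/0.0314: pH = 4.745 + (+0.976)

pH = 5.72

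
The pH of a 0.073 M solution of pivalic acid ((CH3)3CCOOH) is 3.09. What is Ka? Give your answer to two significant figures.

Ka = 9.2 × 10^-6

[H+] = 10^(-3.09) = 8.13 × 10^-4 M
At equilibrium [HA] = 0.073 − 8.13 × 10^-4 = 7.22 × 10^-2 M
Ka = [H+][A-]/[HA] = (8.13 × 10^-4)² / 7.22 × 10^-2 = 9.2 × 10^-6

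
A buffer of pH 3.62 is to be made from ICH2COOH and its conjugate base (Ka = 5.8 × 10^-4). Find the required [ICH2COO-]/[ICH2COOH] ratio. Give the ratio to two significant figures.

pKa = -log(5.8 × 10^-4) = 3.237
pH = pKa + log(r) ⇒ log(r) = 3.62 − 3.237 = +0.383
r = [ICH2COO-]/[ICH2COOH] = 10^(+0.383) = 2.42

ratio = 2.4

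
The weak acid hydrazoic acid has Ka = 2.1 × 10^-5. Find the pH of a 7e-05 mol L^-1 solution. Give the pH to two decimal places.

HN3 ⇌ N3- + H+
From the ICE table, Ka = [H+]²/(7e-05 − [H+]) = 2.1 × 10^-5.
The 5% rule fails; solving [H+]² + Ka·[H+] − Ka·C₀ = 0 exactly:
[H+] = [−2.1e-05 + √(2.1e-05² + 5.88e-09)]/2 = 2.93 × 10^-5 M
pH = −log[H+] = −log(2.93 × 10^-5) = 4.53

pH = 4.53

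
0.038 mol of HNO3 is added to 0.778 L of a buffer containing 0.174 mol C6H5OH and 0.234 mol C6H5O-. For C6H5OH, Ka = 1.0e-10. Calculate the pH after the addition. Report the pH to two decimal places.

pH = 9.97

After neutralization: n(C6H5OH) = 0.212 mol, n(C6H5O-) = 0.196 mol.
pKa = −log(1.0 × 10^-10) = 10.000
Henderson–Hasselbalch with mole ratio 0.196/0.212: pH = 10.000 + (-0.034)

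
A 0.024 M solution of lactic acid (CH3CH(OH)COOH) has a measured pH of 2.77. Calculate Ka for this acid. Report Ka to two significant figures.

[H+] = 10^(-2.77) = 1.70 × 10^-3 M
At equilibrium [HA] = 0.024 − 1.70 × 10^-3 = 2.23 × 10^-2 M
Ka = [H+][A-]/[HA] = (1.70 × 10^-3)² / 2.23 × 10^-2 = 1.3 × 10^-4

Ka = 1.3 × 10^-4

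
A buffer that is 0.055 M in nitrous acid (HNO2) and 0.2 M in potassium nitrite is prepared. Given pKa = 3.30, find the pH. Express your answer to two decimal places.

pH = 3.86

Using pH = pKa + log([base]/[acid]) with [base]/[acid] = 0.2/0.055:
pH = 3.30 + (+0.561) = 3.86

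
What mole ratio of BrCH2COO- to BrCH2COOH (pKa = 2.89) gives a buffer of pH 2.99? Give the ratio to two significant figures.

ratio = 1.3

pH = pKa + log(r) ⇒ log(r) = 2.99 − 2.89 = +0.10
r = [BrCH2COO-]/[BrCH2COOH] = 10^(+0.10) = 1.26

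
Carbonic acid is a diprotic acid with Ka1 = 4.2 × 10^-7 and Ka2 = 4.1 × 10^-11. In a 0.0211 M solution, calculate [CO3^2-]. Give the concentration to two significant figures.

First ionization gives [H+] ≈ [HCO3-] = 9.41 × 10^-5 M.
Second step: Ka2 = [H+][CO3^2-]/[HCO3-] ≈ [CO3^2-] (since [H+] ≈ [HCO3-]).
So [CO3^2-] ≈ Ka2.

4.1 × 10^-11 M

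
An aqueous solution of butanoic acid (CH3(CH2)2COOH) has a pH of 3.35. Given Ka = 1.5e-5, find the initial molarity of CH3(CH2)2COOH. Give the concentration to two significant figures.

C₀ = 1.4 × 10^-2 M

[H+] = 10^(-3.35) = 4.47 × 10^-4 M = x
Ka = x²/(C₀ − x) ⇒ C₀ = x + x²/Ka
C₀ = 4.47 × 10^-4 + (4.47 × 10^-4)²/(1.5 × 10^-5) = 1.38 × 10^-2 M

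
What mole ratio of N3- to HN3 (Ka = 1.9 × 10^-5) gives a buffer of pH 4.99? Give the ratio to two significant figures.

ratio = 1.9

pKa = -log(1.9 × 10^-5) = 4.721
pH = pKa + log(r) ⇒ log(r) = 4.99 − 4.721 = +0.269
r = [N3-]/[HN3] = 10^(+0.269) = 1.86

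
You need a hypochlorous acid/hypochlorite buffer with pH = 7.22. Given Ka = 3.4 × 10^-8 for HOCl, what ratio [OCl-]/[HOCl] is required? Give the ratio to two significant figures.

pKa = -log(3.4 × 10^-8) = 7.469
pH = pKa + log(r) ⇒ log(r) = 7.22 − 7.469 = -0.249
r = [OCl-]/[HOCl] = 10^(-0.249) = 0.564

ratio = 0.56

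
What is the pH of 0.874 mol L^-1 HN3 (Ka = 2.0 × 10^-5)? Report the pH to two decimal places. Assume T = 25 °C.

pH = 2.38

HN3 ⇌ N3- + H+
Ka = [H+]²/(0.874 − [H+]) = 2.0 × 10^-5
Neglecting [H+] in the denominator: [H+] = √(2.0 × 10^-5 × 0.874) = 4.18 × 10^-3 M
([H+]/C₀ = 0.48% < 5%, so the approximation holds.)
pH = −log(4.18 × 10^-3) = 2.38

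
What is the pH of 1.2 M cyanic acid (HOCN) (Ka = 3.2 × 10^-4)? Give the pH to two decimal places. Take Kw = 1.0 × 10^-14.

HOCN ⇌ OCN- + H+
Ka = x²/(1.2 − x) = 3.2 × 10^-4
Assume x ≪ 1.2: x ≈ √(3.2 × 10^-4 × 1.2) = 1.96 × 10^-2 M
Check: 1.6% ionized — well under 5%, approximation valid.
pH = −log(1.96 × 10^-2) = 1.71

pH = 1.71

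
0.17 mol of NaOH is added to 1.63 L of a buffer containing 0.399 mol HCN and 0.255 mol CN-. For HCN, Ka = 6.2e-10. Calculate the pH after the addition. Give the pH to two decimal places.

OH- converts HCN to CN-: HCN → 0.229 mol, CN- → 0.425 mol.
pKa = −log(6.2 × 10^-10) = 9.208
Henderson–Hasselbalch with mole ratio 0.425/0.229: pH = 9.208 + (+0.269)

pH = 9.48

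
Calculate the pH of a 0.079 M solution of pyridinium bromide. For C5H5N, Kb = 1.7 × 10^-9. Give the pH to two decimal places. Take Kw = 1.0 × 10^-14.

pH = 3.17

C5H5NH+ is the conjugate acid of the weak base C5H5N.
Ka = Kw/Kb = 1.0×10^-14 / 1.7 × 10^-9 = 5.88 × 10^-6
Ka = [H+]²/(0.079 − [H+]) = 5.88 × 10^-6
Assume [H+] ≪ 0.079: [H+] ≈ √(5.88 × 10^-6 × 0.079) = 6.82 × 10^-4 M
pH = −log(6.82 × 10^-4) = 3.17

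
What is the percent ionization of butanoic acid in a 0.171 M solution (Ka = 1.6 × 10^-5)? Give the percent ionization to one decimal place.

1.0%

CH3(CH2)2COOH ⇌ CH3(CH2)2COO- + H+; let x = [H+] at equilibrium.
x ≈ √(Ka·C₀) = √(1.6 × 10^-5 × 0.171) = 1.65 × 10^-3 M
% ionization = x/C₀ × 100% = 1.65 × 10^-3/0.171 × 100% = 1.0%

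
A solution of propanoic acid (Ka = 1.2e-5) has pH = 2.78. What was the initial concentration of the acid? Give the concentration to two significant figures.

[H+] = 10^(-2.78) = 1.66 × 10^-3 M = x
Ka = x²/(C₀ − x) ⇒ C₀ = x + x²/Ka
C₀ = 1.66 × 10^-3 + (1.66 × 10^-3)²/(1.2 × 10^-5) = 2.31 × 10^-1 M

C₀ = 2.3 × 10^-1 M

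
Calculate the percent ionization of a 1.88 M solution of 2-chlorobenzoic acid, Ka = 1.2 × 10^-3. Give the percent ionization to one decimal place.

2.5%

ClC6H4COOH ⇌ ClC6H4COO- + H+; let x = [H+] at equilibrium.
x ≈ √(Ka·C₀) = √(1.2 × 10^-3 × 1.88) = 4.75 × 10^-2 M
% ionization = x/C₀ × 100% = 4.75 × 10^-2/1.88 × 100% = 2.5%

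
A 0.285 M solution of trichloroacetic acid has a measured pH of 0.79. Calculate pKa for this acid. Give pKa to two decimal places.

[H+] = 10^(-0.79) = 1.62 × 10^-1 M
At equilibrium [HA] = 0.285 − 1.62 × 10^-1 = 1.23 × 10^-1 M
Ka = [H+][A-]/[HA] = (1.62 × 10^-1)² / 1.23 × 10^-1 = 2.13 × 10^-1
pKa = -log(2.13 × 10^-1) = 0.67

pKa = 0.67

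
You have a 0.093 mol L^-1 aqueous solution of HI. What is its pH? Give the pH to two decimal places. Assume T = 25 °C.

pH = 1.03

HI is a strong acid and dissociates completely, so [H+] = 0.093 M.
pH = -log(0.093) = 1.03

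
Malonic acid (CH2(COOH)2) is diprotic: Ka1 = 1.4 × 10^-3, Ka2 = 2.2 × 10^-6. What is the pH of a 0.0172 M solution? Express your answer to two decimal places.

pH = 2.37

Ka1 ≫ Ka2, so treat the first dissociation as the only significant source of H+.
Ka1 = x²/(0.0172 − x) = 1.4 × 10^-3
Solving the quadratic: x = (−Ka1 + √(Ka1² + 4·Ka1·C₀))/2 = 4.26 × 10^-3 M
pH = −log(4.26 × 10^-3) = 2.37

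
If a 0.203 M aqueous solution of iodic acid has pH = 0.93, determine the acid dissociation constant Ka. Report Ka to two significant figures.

Ka = 1.6 × 10^-1

[H+] = 10^(-0.93) = 1.17 × 10^-1 M
At equilibrium [HA] = 0.203 − 1.17 × 10^-1 = 8.60 × 10^-2 M
Ka = [H+][A-]/[HA] = (1.17 × 10^-1)² / 8.60 × 10^-2 = 1.6 × 10^-1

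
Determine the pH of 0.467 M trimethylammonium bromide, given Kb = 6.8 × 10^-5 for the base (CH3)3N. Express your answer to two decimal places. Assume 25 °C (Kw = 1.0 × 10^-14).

pH = 5.08

(CH3)3NH+ is the conjugate acid of the weak base (CH3)3N.
Ka = Kw/Kb = 1.0×10^-14 / 6.8 × 10^-5 = 1.47 × 10^-10
From the ICE table, Ka = [H+]²/(0.467 − [H+]) = 1.47 × 10^-10.
Neglecting [H+] in the denominator: [H+] = √(1.47 × 10^-10 × 0.467) = 8.29 × 10^-6 M
Check: 0.0018% ionized — well under 5%, approximation valid.
pH = −log[H+] = −log(8.29 × 10^-6) = 5.08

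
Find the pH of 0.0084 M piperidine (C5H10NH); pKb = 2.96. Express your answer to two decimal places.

C5H10NH + H2O ⇌ C5H10NH2+ + OH-
Kb = 10^(−2.96) = 1.10 × 10^-3
Let x = [OH-] at equilibrium. Kb = x²/(0.0084 − x).
x is not negligible relative to C₀; solve x² + 0.0011·x − 9.24e-06 = 0.
x = [−0.0011 + √(0.0011² + 3.7e-05)]/2 = 2.54 × 10^-3 M
pOH = −log(2.54 × 10^-3) = 2.60; pH = 14.00 − 2.60 = 11.40

pH = 11.40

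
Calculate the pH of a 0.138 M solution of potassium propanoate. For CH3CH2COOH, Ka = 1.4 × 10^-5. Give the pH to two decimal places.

CH3CH2COO- is the conjugate base of the weak acid CH3CH2COOH.
Kb = Kw/Ka = 1.0×10^-14 / 1.4 × 10^-5 = 7.14 × 10^-10
Kb = [OH-]²/(0.138 − [OH-]) = 7.14 × 10^-10
Assume [OH-] ≪ 0.138: [OH-] ≈ √(7.14 × 10^-10 × 0.138) = 9.93 × 10^-6 M
pOH = −log(9.93 × 10^-6) = 5.00; pH = 14.00 − 5.00 = 9.00

pH = 9.00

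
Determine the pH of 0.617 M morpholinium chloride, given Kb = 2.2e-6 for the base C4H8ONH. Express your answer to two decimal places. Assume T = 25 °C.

C4H8ONH2+ is the conjugate acid of the weak base C4H8ONH.
Ka = Kw/Kb = 1.0×10^-14 / 2.2 × 10^-6 = 4.55 × 10^-9
From the ICE table, Ka = [H+]²/(0.617 − [H+]) = 4.55 × 10^-9.
Since Ka ≪ C₀, [H+] ≈ √(Ka·C₀) = 5.30 × 10^-5 M.
Check: 0.0086% ionized — well under 5%, approximation valid.
pH = −log[H+] = −log(5.30 × 10^-5) = 4.28

pH = 4.28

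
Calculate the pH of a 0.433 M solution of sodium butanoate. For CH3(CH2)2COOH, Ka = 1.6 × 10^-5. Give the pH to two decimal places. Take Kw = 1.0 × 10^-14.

CH3(CH2)2COO- is the conjugate base of the weak acid CH3(CH2)2COOH.
Kb = Kw/Ka = 1.0×10^-14 / 1.6 × 10^-5 = 6.25 × 10^-10
Let x = [OH-] at equilibrium. Kb = x²/(0.433 − x).
Since Kb ≪ C₀, x ≈ √(Kb·C₀) = 1.65 × 10^-5 M.
(x/C₀ = 0.0038% < 5%, so the approximation holds.)
pOH = 4.78, so pH = 14.00 − pOH = 9.22

pH = 9.22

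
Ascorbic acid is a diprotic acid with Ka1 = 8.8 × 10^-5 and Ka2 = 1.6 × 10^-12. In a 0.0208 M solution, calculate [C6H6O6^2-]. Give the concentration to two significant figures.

1.6 × 10^-12 M

First ionization gives [H+] ≈ [HC6H6O6-] = 1.31 × 10^-3 M.
Second step: Ka2 = [H+][C6H6O6^2-]/[HC6H6O6-] ≈ [C6H6O6^2-] (since [H+] ≈ [HC6H6O6-]).
So [C6H6O6^2-] ≈ Ka2.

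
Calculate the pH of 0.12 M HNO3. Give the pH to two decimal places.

HNO3 is a strong acid and dissociates completely, so [H+] = 0.12 M.
pH = -log(0.12) = 0.92

pH = 0.92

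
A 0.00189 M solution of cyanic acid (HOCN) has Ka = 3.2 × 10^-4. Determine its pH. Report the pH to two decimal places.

HOCN ⇌ OCN- + H+
Ka = [H+]²/(0.00189 − [H+]) = 3.2 × 10^-4
The 5% rule fails; solving [H+]² + Ka·[H+] − Ka·C₀ = 0 exactly:
[H+] = (−Ka + √(Ka² + 4·Ka·C₀))/2 = 6.34 × 10^-4 M
pH = −log[H+] = −log(6.34 × 10^-4) = 3.20

pH = 3.20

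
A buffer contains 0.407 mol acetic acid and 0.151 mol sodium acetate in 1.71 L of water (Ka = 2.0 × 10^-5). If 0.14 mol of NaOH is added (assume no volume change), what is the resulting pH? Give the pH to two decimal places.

After neutralization: n(CH3COOH) = 0.267 mol, n(CH3COO-) = 0.291 mol.
pKa = −log(2.0 × 10^-5) = 4.699
pH = pKa + log(n_CH3COO-/n_CH3COOH) = 4.699 + log(0.291/0.267) = 4.699 + (+0.037)

pH = 4.74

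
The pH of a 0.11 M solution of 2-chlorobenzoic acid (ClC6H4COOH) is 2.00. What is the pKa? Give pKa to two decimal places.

pKa = 3.00

[H+] = 10^(-2.00) = 1.00 × 10^-2 M
At equilibrium [HA] = 0.11 − 1.00 × 10^-2 = 1.00 × 10^-1 M
Ka = [H+][A-]/[HA] = (1.00 × 10^-2)² / 1.00 × 10^-1 = 1.00 × 10^-3
pKa = -log(1.00 × 10^-3) = 3.00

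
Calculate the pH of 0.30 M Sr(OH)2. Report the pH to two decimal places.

pH = 13.78

Sr(OH)2 is a strong base (each formula unit releases 2 OH-); [OH-] = 0.6 M.
pOH = -log(0.6) = 0.22
pH = 14.00 - 0.22 = 13.78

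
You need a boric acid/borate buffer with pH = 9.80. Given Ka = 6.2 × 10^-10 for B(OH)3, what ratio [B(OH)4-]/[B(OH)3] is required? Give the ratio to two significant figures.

ratio = 3.9

pKa = -log(6.2 × 10^-10) = 9.208
pH = pKa + log(r) ⇒ log(r) = 9.80 − 9.208 = +0.592
r = [B(OH)4-]/[B(OH)3] = 10^(+0.592) = 3.91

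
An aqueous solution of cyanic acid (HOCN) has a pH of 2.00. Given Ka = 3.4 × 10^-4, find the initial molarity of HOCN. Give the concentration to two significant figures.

C₀ = 3.0 × 10^-1 M

[H+] = 10^(-2.00) = 1.00 × 10^-2 M = x
Ka = x²/(C₀ − x) ⇒ C₀ = x + x²/Ka
C₀ = 1.00 × 10^-2 + (1.00 × 10^-2)²/(3.4 × 10^-4) = 3.04 × 10^-1 M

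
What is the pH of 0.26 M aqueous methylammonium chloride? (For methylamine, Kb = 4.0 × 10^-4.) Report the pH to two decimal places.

pH = 5.59

CH3NH3+ is the conjugate acid of the weak base CH3NH2.
Ka = Kw/Kb = 1.0×10^-14 / 4.0 × 10^-4 = 2.50 × 10^-11
From the ICE table, Ka = [H+]²/(0.26 − [H+]) = 2.50 × 10^-11.
Since Ka ≪ C₀, [H+] ≈ √(Ka·C₀) = 2.55 × 10^-6 M.
Check: 0.00098% ionized — well under 5%, approximation valid.
pH = −log[H+] = −log(2.55 × 10^-6) = 5.59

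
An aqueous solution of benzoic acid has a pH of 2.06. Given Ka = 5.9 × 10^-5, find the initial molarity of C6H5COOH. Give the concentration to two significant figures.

[H+] = 10^(-2.06) = 8.71 × 10^-3 M = x
Ka = x²/(C₀ − x) ⇒ C₀ = x + x²/Ka
C₀ = 8.71 × 10^-3 + (8.71 × 10^-3)²/(5.9 × 10^-5) = 1.29 M

C₀ = 1.3 M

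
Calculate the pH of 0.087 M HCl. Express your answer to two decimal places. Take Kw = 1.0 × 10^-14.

pH = 1.06

HCl is a strong acid and dissociates completely, so [H+] = 0.087 M.
pH = -log(0.087) = 1.06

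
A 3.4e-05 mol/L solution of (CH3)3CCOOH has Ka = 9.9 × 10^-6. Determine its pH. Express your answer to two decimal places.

pH = 4.85

(CH3)3CCOOH ⇌ (CH3)3CCOO- + H+
Let x = [H+] at equilibrium. Ka = x²/(3.4e-05 − x).
The 5% rule fails; solving x² + Ka·x − Ka·C₀ = 0 exactly:
x = [−9.9e-06 + √(9.9e-06² + 1.35e-09)]/2 = 1.41 × 10^-5 M
pH = −log(1.41 × 10^-5) = 4.85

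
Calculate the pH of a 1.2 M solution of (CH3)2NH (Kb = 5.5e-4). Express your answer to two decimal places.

(CH3)2NH + H2O ⇌ (CH3)2NH2+ + OH-
From the ICE table, Kb = [OH-]²/(1.2 − [OH-]) = 5.5 × 10^-4.
Assume [OH-] ≪ 1.2: [OH-] ≈ √(5.5 × 10^-4 × 1.2) = 2.57 × 10^-2 M
Check: 2.1% ionized — well under 5%, approximation valid.
pOH = 1.59, so pH = 14.00 − pOH = 12.41

pH = 12.41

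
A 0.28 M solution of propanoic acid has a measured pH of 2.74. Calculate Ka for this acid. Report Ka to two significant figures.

Ka = 1.2 × 10^-5

[H+] = 10^(-2.74) = 1.82 × 10^-3 M
At equilibrium [HA] = 0.28 − 1.82 × 10^-3 = 2.78 × 10^-1 M
Ka = [H+][A-]/[HA] = (1.82 × 10^-3)² / 2.78 × 10^-1 = 1.2 × 10^-5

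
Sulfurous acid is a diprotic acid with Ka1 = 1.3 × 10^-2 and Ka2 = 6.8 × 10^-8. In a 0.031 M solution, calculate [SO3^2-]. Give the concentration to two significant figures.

First ionization gives [H+] ≈ [HSO3-] = 1.46 × 10^-2 M.
Second step: Ka2 = [H+][SO3^2-]/[HSO3-] ≈ [SO3^2-] (since [H+] ≈ [HSO3-]).
So [SO3^2-] ≈ Ka2.

6.8 × 10^-8 M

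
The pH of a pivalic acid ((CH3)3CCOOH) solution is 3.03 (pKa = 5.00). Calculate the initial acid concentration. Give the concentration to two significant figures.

[H+] = 10^(-3.03) = 9.33 × 10^-4 M = x
Ka = 10^(−5.00) = 1.00 × 10^-5
Ka = x²/(C₀ − x) ⇒ C₀ = x + x²/Ka
C₀ = 9.33 × 10^-4 + (9.33 × 10^-4)²/(1.00 × 10^-5) = 8.80 × 10^-2 M

C₀ = 8.8 × 10^-2 M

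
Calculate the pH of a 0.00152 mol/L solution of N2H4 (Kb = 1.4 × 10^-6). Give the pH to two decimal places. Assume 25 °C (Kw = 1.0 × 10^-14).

N2H4 + H2O ⇌ N2H5+ + OH-
Let x = [OH-] at equilibrium. Kb = x²/(0.00152 − x).
Assume x ≪ 0.00152: x ≈ √(1.4 × 10^-6 × 0.00152) = 4.61 × 10^-5 M
Check: 3% ionized — well under 5%, approximation valid.
pOH = −log(4.61 × 10^-5) = 4.34; pH = 14.00 − 4.34 = 9.66

pH = 9.66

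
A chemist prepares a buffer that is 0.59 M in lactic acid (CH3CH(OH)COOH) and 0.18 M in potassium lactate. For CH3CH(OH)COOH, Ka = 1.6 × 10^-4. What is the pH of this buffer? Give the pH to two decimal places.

pH = 3.28

pKa = −log(1.6 × 10^-4) = 3.796
Henderson–Hasselbalch: pH = pKa + log([CH3CH(OH)COO-]/[CH3CH(OH)COOH]) = 3.796 + log(0.18/0.59)
pH = 3.796 + (-0.516) = 3.28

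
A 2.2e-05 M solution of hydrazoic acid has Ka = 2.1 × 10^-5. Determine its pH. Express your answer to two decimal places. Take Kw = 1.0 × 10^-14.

HN3 ⇌ N3- + H+
Ka = [H+]²/(2.2e-05 − [H+]) = 2.1 × 10^-5
The 5% rule fails; solving [H+]² + Ka·[H+] − Ka·C₀ = 0 exactly:
[H+] = (−Ka + √(Ka² + 4·Ka·C₀))/2 = 1.34 × 10^-5 M
pH = −log(1.34 × 10^-5) = 4.87

pH = 4.87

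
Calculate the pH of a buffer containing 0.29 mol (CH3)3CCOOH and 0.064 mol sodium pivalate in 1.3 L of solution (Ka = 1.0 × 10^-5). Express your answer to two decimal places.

pH = 4.34

pKa = −log(1.0 × 10^-5) = 5.000
Henderson–Hasselbalch: pH = pKa + log([(CH3)3CCOO-]/[(CH3)3CCOOH]) = 5.000 + log(0.064/0.29)
pH = 5.000 + (-0.656) = 4.34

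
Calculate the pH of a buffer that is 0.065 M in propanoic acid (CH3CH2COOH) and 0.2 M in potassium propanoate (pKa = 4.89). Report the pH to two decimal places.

pH = 5.38

Henderson–Hasselbalch: pH = pKa + log([CH3CH2COO-]/[CH3CH2COOH]) = 4.89 + log(0.2/0.065)
pH = 4.89 + (+0.488) = 5.38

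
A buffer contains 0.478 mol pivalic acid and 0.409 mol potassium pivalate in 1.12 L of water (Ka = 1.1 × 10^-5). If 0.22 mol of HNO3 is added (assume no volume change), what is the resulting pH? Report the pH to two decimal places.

pH = 4.39

Added H+ converts (CH3)3CCOO- to (CH3)3CCOOH: (CH3)3CCOOH → 0.698 mol, (CH3)3CCOO- → 0.189 mol.
pKa = −log(1.1 × 10^-5) = 4.959
pH = pKa + log(n_(CH3)3CCOO-/n_(CH3)3CCOOH) = 4.959 + log(0.189/0.698) = 4.959 + (-0.567)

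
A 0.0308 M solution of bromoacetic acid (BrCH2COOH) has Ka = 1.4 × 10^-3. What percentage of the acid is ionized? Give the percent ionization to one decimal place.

BrCH2COOH ⇌ BrCH2COO- + H+; let x = [H+] at equilibrium.
Solve x² + 0.0014x − 4.31e-05 = 0 → x = 5.90 × 10^-3 M
Fraction ionized = 5.90 × 10^-3 / 0.0308 = 0.1916 → 19.2%

19.2%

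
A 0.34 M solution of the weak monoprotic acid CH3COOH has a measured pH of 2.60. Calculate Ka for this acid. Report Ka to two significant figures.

[H+] = 10^(-2.60) = 2.51 × 10^-3 M
At equilibrium [HA] = 0.34 − 2.51 × 10^-3 = 3.37 × 10^-1 M
Ka = [H+][A-]/[HA] = (2.51 × 10^-3)² / 3.37 × 10^-1 = 1.9 × 10^-5

Ka = 1.9 × 10^-5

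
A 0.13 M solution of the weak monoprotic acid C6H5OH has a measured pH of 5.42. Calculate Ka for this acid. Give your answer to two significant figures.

Ka = 1.1 × 10^-10

[H+] = 10^(-5.42) = 3.80 × 10^-6 M
At equilibrium [HA] = 0.13 − 3.80 × 10^-6 = 1.30 × 10^-1 M
Ka = [H+][A-]/[HA] = (3.80 × 10^-6)² / 1.30 × 10^-1 = 1.1 × 10^-10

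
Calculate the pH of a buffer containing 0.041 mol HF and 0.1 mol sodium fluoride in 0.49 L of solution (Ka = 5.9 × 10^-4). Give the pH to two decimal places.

pKa = −log(5.9 × 10^-4) = 3.229
Using pH = pKa + log([base]/[acid]) with [base]/[acid] = 0.1/0.041:
pH = 3.229 + (+0.387) = 3.62

pH = 3.62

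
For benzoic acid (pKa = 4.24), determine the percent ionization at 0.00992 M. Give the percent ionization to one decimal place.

7.3%

C6H5COOH ⇌ C6H5COO- + H+; let x = [H+] at equilibrium.
Ka = 10^(−4.24) = 5.75 × 10^-5
Ka = x²/(C₀ − x); solving the quadratic gives x = 7.27 × 10^-4 M.
% ionization = x/C₀ × 100% = 7.27 × 10^-4/0.00992 × 100% = 7.3%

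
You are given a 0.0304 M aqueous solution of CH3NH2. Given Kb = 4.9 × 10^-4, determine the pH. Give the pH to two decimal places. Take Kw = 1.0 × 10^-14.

pH = 11.56

CH3NH2 + H2O ⇌ CH3NH3+ + OH-
From the ICE table, Kb = [OH-]²/(0.0304 − [OH-]) = 4.9 × 10^-4.
Here C₀/Kb ≈ 62, so the small-[OH-] approximation fails. Use the quadratic:
[OH-] = (−Kb + √(Kb² + 4·Kb·C₀))/2 = 3.62 × 10^-3 M
pOH = −log(3.62 × 10^-3) = 2.44; pH = 14.00 − 2.44 = 11.56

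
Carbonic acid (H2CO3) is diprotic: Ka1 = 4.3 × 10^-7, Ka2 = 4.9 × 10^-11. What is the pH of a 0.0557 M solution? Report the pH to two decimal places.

pH = 3.81

Since Ka1 ≫ Ka2, the first ionization dominates [H+].
Ka1 = x²/(0.0557 − x) = 4.3 × 10^-7
x ≈ √(4.3 × 10^-7 × 0.0557) = 1.55 × 10^-4 M
pH = −log(1.55 × 10^-4) = 3.81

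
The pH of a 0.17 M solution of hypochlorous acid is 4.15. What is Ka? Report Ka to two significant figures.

[H+] = 10^(-4.15) = 7.08 × 10^-5 M
At equilibrium [HA] = 0.17 − 7.08 × 10^-5 = 1.70 × 10^-1 M
Ka = [H+][A-]/[HA] = (7.08 × 10^-5)² / 1.70 × 10^-1 = 2.9 × 10^-8

Ka = 2.9 × 10^-8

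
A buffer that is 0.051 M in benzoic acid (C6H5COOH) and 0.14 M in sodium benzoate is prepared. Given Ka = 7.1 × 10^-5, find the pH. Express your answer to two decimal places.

pH = 4.59

pKa = −log(7.1 × 10^-5) = 4.149
pH = pKa + log([A⁻]/[HA]) = 4.149 + log(0.14/0.051)
pH = 4.149 + (+0.439) = 4.59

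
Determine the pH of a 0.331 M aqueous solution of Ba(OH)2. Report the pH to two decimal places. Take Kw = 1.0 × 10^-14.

pH = 13.82

Ba(OH)2 is a strong base (each formula unit releases 2 OH-); [OH-] = 0.662 M.
pOH = -log(0.662) = 0.18
pH = 14.00 - 0.18 = 13.82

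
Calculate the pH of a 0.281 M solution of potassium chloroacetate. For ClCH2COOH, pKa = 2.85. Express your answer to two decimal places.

ClCH2COO- is the conjugate base of the weak acid ClCH2COOH.
Ka = 10^(−2.85) = 1.41 × 10^-3
Kb = Kw/Ka = 1.0×10^-14 / 1.41 × 10^-3 = 7.09 × 10^-12
Kb = x²/(0.281 − x) = 7.09 × 10^-12
Since Kb ≪ C₀, x ≈ √(Kb·C₀) = 1.41 × 10^-6 M.
(x/C₀ = 0.0005% < 5%, so the approximation holds.)
pOH = 5.85, so pH = 14.00 − pOH = 8.15

pH = 8.15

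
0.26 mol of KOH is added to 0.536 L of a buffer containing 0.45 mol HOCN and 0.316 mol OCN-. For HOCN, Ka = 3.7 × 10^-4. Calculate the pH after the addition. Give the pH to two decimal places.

pH = 3.91

OH- converts HOCN to OCN-: HOCN → 0.19 mol, OCN- → 0.576 mol.
pKa = −log(3.7 × 10^-4) = 3.432
pH = pKa + log([A⁻]/[HA]) = 3.432 + log(0.576/0.19) = 3.432 +0.482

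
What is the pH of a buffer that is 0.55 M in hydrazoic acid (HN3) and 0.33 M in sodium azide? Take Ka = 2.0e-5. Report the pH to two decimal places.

pKa = −log(2.0 × 10^-5) = 4.699
Using pH = pKa + log([base]/[acid]) with [base]/[acid] = 0.33/0.55:
pH = 4.699 + (-0.222) = 4.48

pH = 4.48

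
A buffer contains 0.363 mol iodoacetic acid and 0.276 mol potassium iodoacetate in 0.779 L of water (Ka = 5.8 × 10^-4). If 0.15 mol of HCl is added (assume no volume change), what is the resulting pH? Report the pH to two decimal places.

After neutralization: n(ICH2COOH) = 0.513 mol, n(ICH2COO-) = 0.126 mol.
pKa = −log(5.8 × 10^-4) = 3.237
pH = pKa + log(n_ICH2COO-/n_ICH2COOH) = 3.237 + log(0.126/0.513) = 3.237 + (-0.610)

pH = 2.63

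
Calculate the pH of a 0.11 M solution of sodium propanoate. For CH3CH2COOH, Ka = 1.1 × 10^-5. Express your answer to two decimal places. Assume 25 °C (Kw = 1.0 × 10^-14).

pH = 9.00

CH3CH2COO- is the conjugate base of the weak acid CH3CH2COOH.
Kb = Kw/Ka = 1.0×10^-14 / 1.1 × 10^-5 = 9.09 × 10^-10
Let x = [OH-] at equilibrium. Kb = x²/(0.11 − x).
Neglecting x in the denominator: x = √(9.09 × 10^-10 × 0.11) = 1.00 × 10^-5 M
Check: 0.0091% ionized — well under 5%, approximation valid.
pOH = −log(1.00 × 10^-5) = 5.00; pH = 14.00 − 5.00 = 9.00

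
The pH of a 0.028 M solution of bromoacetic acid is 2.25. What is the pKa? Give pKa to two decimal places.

[H+] = 10^(-2.25) = 5.62 × 10^-3 M
At equilibrium [HA] = 0.028 − 5.62 × 10^-3 = 2.24 × 10^-2 M
Ka = [H+][A-]/[HA] = (5.62 × 10^-3)² / 2.24 × 10^-2 = 1.41 × 10^-3
pKa = -log(1.41 × 10^-3) = 2.85

pKa = 2.85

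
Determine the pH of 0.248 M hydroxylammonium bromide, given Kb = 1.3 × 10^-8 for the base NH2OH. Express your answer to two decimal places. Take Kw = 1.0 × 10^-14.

NH3OH+ is the conjugate acid of the weak base NH2OH.
Ka = Kw/Kb = 1.0×10^-14 / 1.3 × 10^-8 = 7.69 × 10^-7
Ka = [H+]²/(0.248 − [H+]) = 7.69 × 10^-7
Assume [H+] ≪ 0.248: [H+] ≈ √(7.69 × 10^-7 × 0.248) = 4.37 × 10^-4 M
pH = −log(4.37 × 10^-4) = 3.36

pH = 3.36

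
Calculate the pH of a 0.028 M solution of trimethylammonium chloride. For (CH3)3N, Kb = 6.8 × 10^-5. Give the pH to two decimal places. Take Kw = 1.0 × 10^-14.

pH = 5.69

(CH3)3NH+ is the conjugate acid of the weak base (CH3)3N.
Ka = Kw/Kb = 1.0×10^-14 / 6.8 × 10^-5 = 1.47 × 10^-10
Let x = [H+] at equilibrium. Ka = x²/(0.028 − x).
Assume x ≪ 0.028: x ≈ √(1.47 × 10^-10 × 0.028) = 2.03 × 10^-6 M
(x/C₀ = 0.0072% < 5%, so the approximation holds.)
pH = −log(2.03 × 10^-6) = 5.69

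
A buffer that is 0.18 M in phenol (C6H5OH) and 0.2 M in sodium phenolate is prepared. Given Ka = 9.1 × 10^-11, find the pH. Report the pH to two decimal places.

pKa = −log(9.1 × 10^-11) = 10.041
pH = pKa + log([A⁻]/[HA]) = 10.041 + log(0.2/0.18)
pH = 10.041 + (+0.046) = 10.09

pH = 10.09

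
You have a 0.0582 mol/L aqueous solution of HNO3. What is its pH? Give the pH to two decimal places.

HNO3 is a strong acid and dissociates completely, so [H+] = 0.0582 M.
pH = -log(0.0582) = 1.24

pH = 1.24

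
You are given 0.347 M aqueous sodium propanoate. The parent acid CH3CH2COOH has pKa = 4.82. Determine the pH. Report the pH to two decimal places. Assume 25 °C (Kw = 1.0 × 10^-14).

pH = 9.18

CH3CH2COO- is the conjugate base of the weak acid CH3CH2COOH.
Ka = 10^(−4.82) = 1.51 × 10^-5
Kb = Kw/Ka = 1.0×10^-14 / 1.51 × 10^-5 = 6.62 × 10^-10
From the ICE table, Kb = [OH-]²/(0.347 − [OH-]) = 6.62 × 10^-10.
Since Kb ≪ C₀, [OH-] ≈ √(Kb·C₀) = 1.52 × 10^-5 M.
Check: 0.0044% ionized — well under 5%, approximation valid.
pOH = 4.82, so pH = 14.00 − pOH = 9.18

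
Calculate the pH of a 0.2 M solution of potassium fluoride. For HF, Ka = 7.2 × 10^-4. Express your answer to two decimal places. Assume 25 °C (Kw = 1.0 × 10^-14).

pH = 8.22

F- is the conjugate base of the weak acid HF.
Kb = Kw/Ka = 1.0×10^-14 / 7.2 × 10^-4 = 1.39 × 10^-11
From the ICE table, Kb = [OH-]²/(0.2 − [OH-]) = 1.39 × 10^-11.
Since Kb ≪ C₀, [OH-] ≈ √(Kb·C₀) = 1.67 × 10^-6 M.
([OH-]/C₀ = 0.00083% < 5%, so the approximation holds.)
pOH = −log(1.67 × 10^-6) = 5.78; pH = 14.00 − 5.78 = 8.22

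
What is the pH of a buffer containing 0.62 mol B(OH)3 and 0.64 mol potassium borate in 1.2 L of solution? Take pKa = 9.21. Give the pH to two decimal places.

Using pH = pKa + log([base]/[acid]) with [base]/[acid] = 0.64/0.62:
pH = 9.21 + (+0.014) = 9.22

pH = 9.22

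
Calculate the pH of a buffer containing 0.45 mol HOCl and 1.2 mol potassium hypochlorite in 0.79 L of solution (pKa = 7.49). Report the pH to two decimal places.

pH = 7.92

pH = pKa + log([A⁻]/[HA]) = 7.49 + log(1.2/0.45)
pH = 7.49 + (+0.426) = 7.92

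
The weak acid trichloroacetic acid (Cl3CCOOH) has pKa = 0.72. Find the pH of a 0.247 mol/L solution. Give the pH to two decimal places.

Cl3CCOOH ⇌ Cl3CCOO- + H+
Ka = 10^(−0.72) = 1.91 × 10^-1
Ka = x²/(0.247 − x) = 1.91 × 10^-1
x is not negligible relative to C₀; solve x² + 0.191·x − 0.0472 = 0.
x = (−Ka + √(Ka² + 4·Ka·C₀))/2 = 1.42 × 10^-1 M
pH = −log[H+] = −log(1.42 × 10^-1) = 0.85

pH = 0.85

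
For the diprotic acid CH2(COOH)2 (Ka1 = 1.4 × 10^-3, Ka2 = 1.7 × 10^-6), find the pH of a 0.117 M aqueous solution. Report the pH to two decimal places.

Ka1 ≫ Ka2, so treat the first dissociation as the only significant source of H+.
Ka1 = x²/(0.117 − x) = 1.4 × 10^-3
Solving the quadratic: x = (−Ka1 + √(Ka1² + 4·Ka1·C₀))/2 = 1.21 × 10^-2 M
pH = −log(1.21 × 10^-2) = 1.92

pH = 1.92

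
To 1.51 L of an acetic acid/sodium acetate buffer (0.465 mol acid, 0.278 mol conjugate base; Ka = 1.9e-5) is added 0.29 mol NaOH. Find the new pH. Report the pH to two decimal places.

pH = 5.23

OH- converts CH3COOH to CH3COO-: CH3COOH → 0.175 mol, CH3COO- → 0.568 mol.
pKa = −log(1.9 × 10^-5) = 4.721
pH = pKa + log([A⁻]/[HA]) = 4.721 + log(0.568/0.175) = 4.721 +0.511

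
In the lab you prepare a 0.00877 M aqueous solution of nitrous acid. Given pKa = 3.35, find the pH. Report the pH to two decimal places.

HNO2 ⇌ NO2- + H+
Ka = 10^(−3.35) = 4.47 × 10^-4
Ka = [H+]²/(0.00877 − [H+]) = 4.47 × 10^-4
[H+] is not negligible relative to C₀; solve [H+]² + 0.000447·[H+] − 3.92e-06 = 0.
[H+] = (−Ka + √(Ka² + 4·Ka·C₀))/2 = 1.77 × 10^-3 M
pH = −log(1.77 × 10^-3) = 2.75

pH = 2.75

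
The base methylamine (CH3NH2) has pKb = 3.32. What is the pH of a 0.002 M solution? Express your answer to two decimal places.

pH = 10.89

CH3NH2 + H2O ⇌ CH3NH3+ + OH-
Kb = 10^(−3.32) = 4.79 × 10^-4
Let x = [OH-] at equilibrium. Kb = x²/(0.002 − x).
Here C₀/Kb ≈ 4.18, so the small-x approximation fails. Use the quadratic:
x = (−Kb + √(Kb² + 4·Kb·C₀))/2 = 7.68 × 10^-4 M
pOH = −log(7.68 × 10^-4) = 3.11; pH = 14.00 − 3.11 = 10.89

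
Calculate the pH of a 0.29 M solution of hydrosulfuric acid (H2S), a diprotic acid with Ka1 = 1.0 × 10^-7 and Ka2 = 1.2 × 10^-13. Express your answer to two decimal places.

Since Ka1 ≫ Ka2, the first ionization dominates [H+].
Ka1 = x²/(0.29 − x) = 1.0 × 10^-7
x ≈ √(1.0 × 10^-7 × 0.29) = 1.70 × 10^-4 M
pH = −log(1.70 × 10^-4) = 3.77

pH = 3.77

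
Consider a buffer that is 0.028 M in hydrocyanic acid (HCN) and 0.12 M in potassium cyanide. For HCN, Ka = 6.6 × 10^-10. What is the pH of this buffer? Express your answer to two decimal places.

pH = 9.81

pKa = −log(6.6 × 10^-10) = 9.180
Henderson–Hasselbalch: pH = pKa + log([CN-]/[HCN]) = 9.180 + log(0.12/0.028)
pH = 9.180 + (+0.632) = 9.81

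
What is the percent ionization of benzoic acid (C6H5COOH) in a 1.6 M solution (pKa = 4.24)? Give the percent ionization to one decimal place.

0.6%

C6H5COOH ⇌ C6H5COO- + H+; let x = [H+] at equilibrium.
Ka = 10^(−4.24) = 5.75 × 10^-5
x ≈ √(Ka·C₀) = √(5.75 × 10^-5 × 1.6) = 9.59 × 10^-3 M
% ionization = x/C₀ × 100% = 9.59 × 10^-3/1.6 × 100% = 0.6%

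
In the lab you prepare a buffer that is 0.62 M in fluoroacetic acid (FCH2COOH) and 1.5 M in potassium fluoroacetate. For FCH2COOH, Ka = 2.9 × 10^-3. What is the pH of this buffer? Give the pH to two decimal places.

pKa = −log(2.9 × 10^-3) = 2.538
Using pH = pKa + log([base]/[acid]) with [base]/[acid] = 1.5/0.62:
pH = 2.538 + (+0.384) = 2.92

pH = 2.92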